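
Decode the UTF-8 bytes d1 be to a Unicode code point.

Leading byte 0xD1 = 11010001 matches 110xxxxx → 2-byte sequence.
Byte 1: 0xD1 = 11010001, payload 10001 (5 bits).
Byte 2: 0xBE = 10111110 (10xxxxxx ✓), payload 111110.
Concatenate: 10001111110 = 0x47E (11 bits → U+047E).

U+047E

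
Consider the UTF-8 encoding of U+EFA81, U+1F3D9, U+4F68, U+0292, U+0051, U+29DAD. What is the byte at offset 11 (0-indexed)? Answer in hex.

U+EFA81 → 4-byte form F3 AF AA 81 at offsets 0–3.
U+1F3D9 → 4-byte form F0 9F 8F 99 at offsets 4–7.
U+4F68 → 3-byte form E4 BD A8 at offsets 8–10.
U+0292 → 2-byte form CA 92 at offsets 11–12.
Offset 11 falls in char 4's range; it's byte 1 of CA 92 = 0xCA.

0xCA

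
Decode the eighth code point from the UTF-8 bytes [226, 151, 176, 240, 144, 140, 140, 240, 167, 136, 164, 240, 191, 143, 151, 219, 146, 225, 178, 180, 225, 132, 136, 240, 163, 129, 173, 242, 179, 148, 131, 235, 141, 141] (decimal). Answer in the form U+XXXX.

U+2306D

Offset 0: leading byte 0xE2 = 11100010 → 3-byte char #1 = E2 97 B0.
Offset 3: leading byte 0xF0 = 11110000 → 4-byte char #2 = F0 90 8C 8C.
Offset 7: leading byte 0xF0 = 11110000 → 4-byte char #3 = F0 A7 88 A4.
Offset 11: leading byte 0xF0 = 11110000 → 4-byte char #4 = F0 BF 8F 97.
Offset 15: leading byte 0xDB = 11011011 → 2-byte char #5 = DB 92.
Offset 17: leading byte 0xE1 = 11100001 → 3-byte char #6 = E1 B2 B4.
Offset 20: leading byte 0xE1 = 11100001 → 3-byte char #7 = E1 84 88.
Offset 23: leading byte 0xF0 = 11110000 → 4-byte char #8 = F0 A3 81 AD.
Leading byte 0xF0 = 11110000 matches 11110xxx → 4-byte sequence.
Byte 1: 0xF0 = 11110000, payload 000 (3 bits).
Byte 2: 0xA3 = 10100011 (10xxxxxx ✓), payload 100011.
Byte 3: 0x81 = 10000001 (10xxxxxx ✓), payload 000001.
Byte 4: 0xAD = 10101101 (10xxxxxx ✓), payload 101101.
Concatenate: 000100011000001101101 = 0x2306D (21 bits → U+2306D).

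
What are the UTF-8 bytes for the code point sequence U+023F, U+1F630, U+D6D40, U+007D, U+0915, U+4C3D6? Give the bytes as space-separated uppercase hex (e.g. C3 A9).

C8 BF F0 9F 98 B0 F3 96 B5 80 7D E0 A4 95 F1 8C 8F 96

U+023F: 2-byte form → C8 BF.
U+1F630: 4-byte form → F0 9F 98 B0.
U+D6D40: 4-byte form → F3 96 B5 80.
U+007D: 1-byte form → 7D.
U+0915: 3-byte form → E0 A4 95.
U+4C3D6: 4-byte form → F1 8C 8F 96.
Concatenated (18 bytes): C8 BF F0 9F 98 B0 F3 96 B5 80 7D E0 A4 95 F1 8C 8F 96.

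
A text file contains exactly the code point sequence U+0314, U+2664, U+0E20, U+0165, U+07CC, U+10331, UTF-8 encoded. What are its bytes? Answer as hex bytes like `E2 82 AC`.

CC 94 E2 99 A4 E0 B8 A0 C5 A5 DF 8C F0 90 8C B1

U+0314: 2-byte form → CC 94.
U+2664: 3-byte form → E2 99 A4.
U+0E20: 3-byte form → E0 B8 A0.
U+0165: 2-byte form → C5 A5.
U+07CC: 2-byte form → DF 8C.
U+10331: 4-byte form → F0 90 8C B1.
Concatenated (16 bytes): CC 94 E2 99 A4 E0 B8 A0 C5 A5 DF 8C F0 90 8C B1.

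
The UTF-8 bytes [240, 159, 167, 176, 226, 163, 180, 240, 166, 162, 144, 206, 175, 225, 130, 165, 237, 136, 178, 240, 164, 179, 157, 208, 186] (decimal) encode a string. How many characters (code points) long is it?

8

Byte at offset 0: 0xF0 = 11110000 → 4-byte char (#1). Advance 4.
Byte at offset 4: 0xE2 = 11100010 → 3-byte char (#2). Advance 3.
Byte at offset 7: 0xF0 = 11110000 → 4-byte char (#3). Advance 4.
Byte at offset 11: 0xCE = 11001110 → 2-byte char (#4). Advance 2.
Byte at offset 13: 0xE1 = 11100001 → 3-byte char (#5). Advance 3.
Byte at offset 16: 0xED = 11101101 → 3-byte char (#6). Advance 3.
Byte at offset 19: 0xF0 = 11110000 → 4-byte char (#7). Advance 4.
Byte at offset 23: 0xD0 = 11010000 → 2-byte char (#8). Advance 2.
Reached end at offset 25 after 8 code points.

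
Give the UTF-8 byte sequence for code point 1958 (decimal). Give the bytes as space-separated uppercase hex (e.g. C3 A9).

U+07A6 = 0x7A6 = 1958 decimal. In range U+0080–U+07FF → 2-byte form: 110xxxxx 10xxxxxx.
Binary (11 bits): 11110100110.
Split 5+6: 11110 | 100110.
Byte 1: 11011110 = 0xDE.
Byte 2: 10100110 = 0xA6.

DE A6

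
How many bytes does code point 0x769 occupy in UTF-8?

2

U+0769 = 0x769. UTF-8 uses 1 byte below 0x80, 2 below 0x800, 3 below 0x10000, 4 up to 0x10FFFF. 0x769 is in U+0080–U+07FF → 2 bytes.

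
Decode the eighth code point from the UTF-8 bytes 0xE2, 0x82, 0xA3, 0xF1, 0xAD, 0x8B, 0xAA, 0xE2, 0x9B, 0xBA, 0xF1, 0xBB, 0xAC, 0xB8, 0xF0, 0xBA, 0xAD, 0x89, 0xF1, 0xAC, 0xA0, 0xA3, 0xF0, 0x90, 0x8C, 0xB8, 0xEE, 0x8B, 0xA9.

U+E2E9

Offset 0: leading byte 0xE2 = 11100010 → 3-byte char #1 = E2 82 A3.
Offset 3: leading byte 0xF1 = 11110001 → 4-byte char #2 = F1 AD 8B AA.
Offset 7: leading byte 0xE2 = 11100010 → 3-byte char #3 = E2 9B BA.
Offset 10: leading byte 0xF1 = 11110001 → 4-byte char #4 = F1 BB AC B8.
Offset 14: leading byte 0xF0 = 11110000 → 4-byte char #5 = F0 BA AD 89.
Offset 18: leading byte 0xF1 = 11110001 → 4-byte char #6 = F1 AC A0 A3.
Offset 22: leading byte 0xF0 = 11110000 → 4-byte char #7 = F0 90 8C B8.
Offset 26: leading byte 0xEE = 11101110 → 3-byte char #8 = EE 8B A9.
Leading byte 0xEE = 11101110 matches 1110xxxx → 3-byte sequence.
Byte 1: 0xEE = 11101110, payload 1110 (4 bits).
Byte 2: 0x8B = 10001011 (10xxxxxx ✓), payload 001011.
Byte 3: 0xA9 = 10101001 (10xxxxxx ✓), payload 101001.
Concatenate: 1110001011101001 = 0xE2E9 (16 bits → U+E2E9).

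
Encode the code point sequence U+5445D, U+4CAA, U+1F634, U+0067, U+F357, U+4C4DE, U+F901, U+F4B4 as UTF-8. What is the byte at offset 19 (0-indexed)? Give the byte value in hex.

0xEF

U+5445D → 4-byte form F1 94 91 9D at offsets 0–3.
U+4CAA → 3-byte form E4 B2 AA at offsets 4–6.
U+1F634 → 4-byte form F0 9F 98 B4 at offsets 7–10.
U+0067 → 1-byte form 67 at offsets 11–11.
U+F357 → 3-byte form EF 8D 97 at offsets 12–14.
U+4C4DE → 4-byte form F1 8C 93 9E at offsets 15–18.
U+F901 → 3-byte form EF A4 81 at offsets 19–21.
Offset 19 falls in char 7's range; it's byte 1 of EF A4 81 = 0xEF.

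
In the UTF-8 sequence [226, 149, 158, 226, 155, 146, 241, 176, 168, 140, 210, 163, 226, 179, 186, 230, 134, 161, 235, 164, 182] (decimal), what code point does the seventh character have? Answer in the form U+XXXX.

U+B936

Offset 0: leading byte 0xE2 = 11100010 → 3-byte char #1 = E2 95 9E.
Offset 3: leading byte 0xE2 = 11100010 → 3-byte char #2 = E2 9B 92.
Offset 6: leading byte 0xF1 = 11110001 → 4-byte char #3 = F1 B0 A8 8C.
Offset 10: leading byte 0xD2 = 11010010 → 2-byte char #4 = D2 A3.
Offset 12: leading byte 0xE2 = 11100010 → 3-byte char #5 = E2 B3 BA.
Offset 15: leading byte 0xE6 = 11100110 → 3-byte char #6 = E6 86 A1.
Offset 18: leading byte 0xEB = 11101011 → 3-byte char #7 = EB A4 B6.
Leading byte 0xEB = 11101011 matches 1110xxxx → 3-byte sequence.
Byte 1: 0xEB = 11101011, payload 1011 (4 bits).
Byte 2: 0xA4 = 10100100 (10xxxxxx ✓), payload 100100.
Byte 3: 0xB6 = 10110110 (10xxxxxx ✓), payload 110110.
Concatenate: 1011100100110110 = 0xB936 (16 bits → U+B936).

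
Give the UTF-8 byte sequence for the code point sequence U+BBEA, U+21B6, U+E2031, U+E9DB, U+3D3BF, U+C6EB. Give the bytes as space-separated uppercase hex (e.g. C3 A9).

EB AF AA E2 86 B6 F3 A2 80 B1 EE A7 9B F0 BD 8E BF EC 9B AB

U+BBEA: 3-byte form → EB AF AA.
U+21B6: 3-byte form → E2 86 B6.
U+E2031: 4-byte form → F3 A2 80 B1.
U+E9DB: 3-byte form → EE A7 9B.
U+3D3BF: 4-byte form → F0 BD 8E BF.
U+C6EB: 3-byte form → EC 9B AB.
Concatenated (20 bytes): EB AF AA E2 86 B6 F3 A2 80 B1 EE A7 9B F0 BD 8E BF EC 9B AB.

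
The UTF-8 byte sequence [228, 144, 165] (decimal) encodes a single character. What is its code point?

U+4425

Leading byte 0xE4 = 11100100 matches 1110xxxx → 3-byte sequence.
Byte 1: 0xE4 = 11100100, payload 0100 (4 bits).
Byte 2: 0x90 = 10010000 (10xxxxxx ✓), payload 010000.
Byte 3: 0xA5 = 10100101 (10xxxxxx ✓), payload 100101.
Concatenate: 0100010000100101 = 0x4425 (16 bits → U+4425).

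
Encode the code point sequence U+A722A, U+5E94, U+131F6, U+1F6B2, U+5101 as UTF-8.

U+A722A: 4-byte form → F2 A7 88 AA.
U+5E94: 3-byte form → E5 BA 94.
U+131F6: 4-byte form → F0 93 87 B6.
U+1F6B2: 4-byte form → F0 9F 9A B2.
U+5101: 3-byte form → E5 84 81.
Concatenated (18 bytes): F2 A7 88 AA E5 BA 94 F0 93 87 B6 F0 9F 9A B2 E5 84 81.

F2 A7 88 AA E5 BA 94 F0 93 87 B6 F0 9F 9A B2 E5 84 81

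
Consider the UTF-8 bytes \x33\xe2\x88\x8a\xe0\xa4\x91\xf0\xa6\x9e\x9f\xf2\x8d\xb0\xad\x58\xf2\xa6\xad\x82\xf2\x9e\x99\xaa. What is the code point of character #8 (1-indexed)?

Offset 0: leading byte 0x33 = 00110011 → 1-byte char #1 = 33.
Offset 1: leading byte 0xE2 = 11100010 → 3-byte char #2 = E2 88 8A.
Offset 4: leading byte 0xE0 = 11100000 → 3-byte char #3 = E0 A4 91.
Offset 7: leading byte 0xF0 = 11110000 → 4-byte char #4 = F0 A6 9E 9F.
Offset 11: leading byte 0xF2 = 11110010 → 4-byte char #5 = F2 8D B0 AD.
Offset 15: leading byte 0x58 = 01011000 → 1-byte char #6 = 58.
Offset 16: leading byte 0xF2 = 11110010 → 4-byte char #7 = F2 A6 AD 82.
Offset 20: leading byte 0xF2 = 11110010 → 4-byte char #8 = F2 9E 99 AA.
Leading byte 0xF2 = 11110010 matches 11110xxx → 4-byte sequence.
Byte 1: 0xF2 = 11110010, payload 010 (3 bits).
Byte 2: 0x9E = 10011110 (10xxxxxx ✓), payload 011110.
Byte 3: 0x99 = 10011001 (10xxxxxx ✓), payload 011001.
Byte 4: 0xAA = 10101010 (10xxxxxx ✓), payload 101010.
Concatenate: 010011110011001101010 = 0x9E66A (21 bits → U+9E66A).

U+9E66A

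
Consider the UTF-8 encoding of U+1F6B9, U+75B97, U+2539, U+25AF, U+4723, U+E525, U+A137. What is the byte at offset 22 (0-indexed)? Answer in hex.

U+1F6B9 → 4-byte form F0 9F 9A B9 at offsets 0–3.
U+75B97 → 4-byte form F1 B5 AE 97 at offsets 4–7.
U+2539 → 3-byte form E2 94 B9 at offsets 8–10.
U+25AF → 3-byte form E2 96 AF at offsets 11–13.
U+4723 → 3-byte form E4 9C A3 at offsets 14–16.
U+E525 → 3-byte form EE 94 A5 at offsets 17–19.
U+A137 → 3-byte form EA 84 B7 at offsets 20–22.
Offset 22 falls in char 7's range; it's byte 3 of EA 84 B7 = 0xB7.

0xB7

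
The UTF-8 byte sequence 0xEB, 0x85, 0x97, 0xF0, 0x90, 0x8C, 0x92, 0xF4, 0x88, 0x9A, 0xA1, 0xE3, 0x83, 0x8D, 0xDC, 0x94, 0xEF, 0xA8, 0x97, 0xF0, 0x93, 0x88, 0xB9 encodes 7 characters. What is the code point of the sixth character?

U+FA17

Offset 0: leading byte 0xEB = 11101011 → 3-byte char #1 = EB 85 97.
Offset 3: leading byte 0xF0 = 11110000 → 4-byte char #2 = F0 90 8C 92.
Offset 7: leading byte 0xF4 = 11110100 → 4-byte char #3 = F4 88 9A A1.
Offset 11: leading byte 0xE3 = 11100011 → 3-byte char #4 = E3 83 8D.
Offset 14: leading byte 0xDC = 11011100 → 2-byte char #5 = DC 94.
Offset 16: leading byte 0xEF = 11101111 → 3-byte char #6 = EF A8 97.
Leading byte 0xEF = 11101111 matches 1110xxxx → 3-byte sequence.
Byte 1: 0xEF = 11101111, payload 1111 (4 bits).
Byte 2: 0xA8 = 10101000 (10xxxxxx ✓), payload 101000.
Byte 3: 0x97 = 10010111 (10xxxxxx ✓), payload 010111.
Concatenate: 1111101000010111 = 0xFA17 (16 bits → U+FA17).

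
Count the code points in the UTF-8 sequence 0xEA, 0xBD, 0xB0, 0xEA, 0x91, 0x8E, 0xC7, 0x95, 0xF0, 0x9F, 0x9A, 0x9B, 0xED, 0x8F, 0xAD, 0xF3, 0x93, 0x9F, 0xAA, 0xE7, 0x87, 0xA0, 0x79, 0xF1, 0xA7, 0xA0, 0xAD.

Byte at offset 0: 0xEA = 11101010 → 3-byte char (#1). Advance 3.
Byte at offset 3: 0xEA = 11101010 → 3-byte char (#2). Advance 3.
Byte at offset 6: 0xC7 = 11000111 → 2-byte char (#3). Advance 2.
Byte at offset 8: 0xF0 = 11110000 → 4-byte char (#4). Advance 4.
Byte at offset 12: 0xED = 11101101 → 3-byte char (#5). Advance 3.
Byte at offset 15: 0xF3 = 11110011 → 4-byte char (#6). Advance 4.
Byte at offset 19: 0xE7 = 11100111 → 3-byte char (#7). Advance 3.
Byte at offset 22: 0x79 = 01111001 → 1-byte char (#8). Advance 1.
Byte at offset 23: 0xF1 = 11110001 → 4-byte char (#9). Advance 4.
Reached end at offset 27 after 9 code points.

9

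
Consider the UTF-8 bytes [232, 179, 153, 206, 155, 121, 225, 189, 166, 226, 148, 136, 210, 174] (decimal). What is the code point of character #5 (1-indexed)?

Offset 0: leading byte 0xE8 = 11101000 → 3-byte char #1 = E8 B3 99.
Offset 3: leading byte 0xCE = 11001110 → 2-byte char #2 = CE 9B.
Offset 5: leading byte 0x79 = 01111001 → 1-byte char #3 = 79.
Offset 6: leading byte 0xE1 = 11100001 → 3-byte char #4 = E1 BD A6.
Offset 9: leading byte 0xE2 = 11100010 → 3-byte char #5 = E2 94 88.
Leading byte 0xE2 = 11100010 matches 1110xxxx → 3-byte sequence.
Byte 1: 0xE2 = 11100010, payload 0010 (4 bits).
Byte 2: 0x94 = 10010100 (10xxxxxx ✓), payload 010100.
Byte 3: 0x88 = 10001000 (10xxxxxx ✓), payload 001000.
Concatenate: 0010010100001000 = 0x2508 (16 bits → U+2508).

U+2508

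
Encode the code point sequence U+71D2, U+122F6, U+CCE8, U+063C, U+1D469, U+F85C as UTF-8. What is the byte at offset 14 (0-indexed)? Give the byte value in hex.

U+71D2 → 3-byte form E7 87 92 at offsets 0–2.
U+122F6 → 4-byte form F0 92 8B B6 at offsets 3–6.
U+CCE8 → 3-byte form EC B3 A8 at offsets 7–9.
U+063C → 2-byte form D8 BC at offsets 10–11.
U+1D469 → 4-byte form F0 9D 91 A9 at offsets 12–15.
Offset 14 falls in char 5's range; it's byte 3 of F0 9D 91 A9 = 0x91.

0x91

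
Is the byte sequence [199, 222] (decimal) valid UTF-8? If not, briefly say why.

invalid (non-continuation byte where continuation expected)

Leading byte 0xC7 = 11000111 → 2-byte form.
Byte 2 is 0xDE = 11011110, which is not 10xxxxxx — expected a continuation byte.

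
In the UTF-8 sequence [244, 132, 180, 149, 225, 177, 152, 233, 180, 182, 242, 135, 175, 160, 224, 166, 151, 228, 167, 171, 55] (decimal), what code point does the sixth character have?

U+49EB

Offset 0: leading byte 0xF4 = 11110100 → 4-byte char #1 = F4 84 B4 95.
Offset 4: leading byte 0xE1 = 11100001 → 3-byte char #2 = E1 B1 98.
Offset 7: leading byte 0xE9 = 11101001 → 3-byte char #3 = E9 B4 B6.
Offset 10: leading byte 0xF2 = 11110010 → 4-byte char #4 = F2 87 AF A0.
Offset 14: leading byte 0xE0 = 11100000 → 3-byte char #5 = E0 A6 97.
Offset 17: leading byte 0xE4 = 11100100 → 3-byte char #6 = E4 A7 AB.
Leading byte 0xE4 = 11100100 matches 1110xxxx → 3-byte sequence.
Byte 1: 0xE4 = 11100100, payload 0100 (4 bits).
Byte 2: 0xA7 = 10100111 (10xxxxxx ✓), payload 100111.
Byte 3: 0xAB = 10101011 (10xxxxxx ✓), payload 101011.
Concatenate: 0100100111101011 = 0x49EB (16 bits → U+49EB).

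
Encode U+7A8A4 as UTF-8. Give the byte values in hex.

U+7A8A4 = 0x7A8A4 = 501924 decimal. In range U+10000–U+10FFFF → 4-byte form: 11110xxx 10xxxxxx 10xxxxxx 10xxxxxx.
Binary (21 bits): 001111010100010100100.
Split 3+6+6+6: 001 | 111010 | 100010 | 100100.
Byte 1: 11110001 = 0xF1.
Byte 2: 10111010 = 0xBA.
Byte 3: 10100010 = 0xA2.
Byte 4: 10100100 = 0xA4.

F1 BA A2 A4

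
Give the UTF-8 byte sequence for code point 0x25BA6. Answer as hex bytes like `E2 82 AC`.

U+25BA6 = 0x25BA6 = 154534 decimal. In range U+10000–U+10FFFF → 4-byte form: 11110xxx 10xxxxxx 10xxxxxx 10xxxxxx.
Binary (21 bits): 000100101101110100110.
Split 3+6+6+6: 000 | 100101 | 101110 | 100110.
Byte 1: 11110000 = 0xF0.
Byte 2: 10100101 = 0xA5.
Byte 3: 10101110 = 0xAE.
Byte 4: 10100110 = 0xA6.

F0 A5 AE A6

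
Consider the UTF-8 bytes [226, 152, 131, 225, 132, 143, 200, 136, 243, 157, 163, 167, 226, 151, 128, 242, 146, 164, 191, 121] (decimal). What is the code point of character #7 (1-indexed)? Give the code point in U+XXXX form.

U+0079

Offset 0: leading byte 0xE2 = 11100010 → 3-byte char #1 = E2 98 83.
Offset 3: leading byte 0xE1 = 11100001 → 3-byte char #2 = E1 84 8F.
Offset 6: leading byte 0xC8 = 11001000 → 2-byte char #3 = C8 88.
Offset 8: leading byte 0xF3 = 11110011 → 4-byte char #4 = F3 9D A3 A7.
Offset 12: leading byte 0xE2 = 11100010 → 3-byte char #5 = E2 97 80.
Offset 15: leading byte 0xF2 = 11110010 → 4-byte char #6 = F2 92 A4 BF.
Offset 19: leading byte 0x79 = 01111001 → 1-byte char #7 = 79.
Leading byte 0x79 = 01111001 matches 0xxxxxxx → 1-byte sequence.
Byte 1: 0x79 = 01111001, payload 1111001 (7 bits).
Concatenate: 1111001 = 0x79 (7 bits → U+0079).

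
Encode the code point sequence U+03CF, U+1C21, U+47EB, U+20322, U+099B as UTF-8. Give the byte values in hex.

CF 8F E1 B0 A1 E4 9F AB F0 A0 8C A2 E0 A6 9B

U+03CF: 2-byte form → CF 8F.
U+1C21: 3-byte form → E1 B0 A1.
U+47EB: 3-byte form → E4 9F AB.
U+20322: 4-byte form → F0 A0 8C A2.
U+099B: 3-byte form → E0 A6 9B.
Concatenated (15 bytes): CF 8F E1 B0 A1 E4 9F AB F0 A0 8C A2 E0 A6 9B.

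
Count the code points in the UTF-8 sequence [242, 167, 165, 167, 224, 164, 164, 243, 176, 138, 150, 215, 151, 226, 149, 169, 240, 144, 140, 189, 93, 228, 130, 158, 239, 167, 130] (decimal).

9

Byte at offset 0: 0xF2 = 11110010 → 4-byte char (#1). Advance 4.
Byte at offset 4: 0xE0 = 11100000 → 3-byte char (#2). Advance 3.
Byte at offset 7: 0xF3 = 11110011 → 4-byte char (#3). Advance 4.
Byte at offset 11: 0xD7 = 11010111 → 2-byte char (#4). Advance 2.
Byte at offset 13: 0xE2 = 11100010 → 3-byte char (#5). Advance 3.
Byte at offset 16: 0xF0 = 11110000 → 4-byte char (#6). Advance 4.
Byte at offset 20: 0x5D = 01011101 → 1-byte char (#7). Advance 1.
Byte at offset 21: 0xE4 = 11100100 → 3-byte char (#8). Advance 3.
Byte at offset 24: 0xEF = 11101111 → 3-byte char (#9). Advance 3.
Reached end at offset 27 after 9 code points.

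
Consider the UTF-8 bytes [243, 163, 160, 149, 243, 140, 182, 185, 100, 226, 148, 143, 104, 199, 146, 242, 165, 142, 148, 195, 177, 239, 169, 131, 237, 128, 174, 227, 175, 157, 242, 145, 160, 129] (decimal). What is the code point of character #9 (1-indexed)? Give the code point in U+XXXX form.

U+FA43

Offset 0: leading byte 0xF3 = 11110011 → 4-byte char #1 = F3 A3 A0 95.
Offset 4: leading byte 0xF3 = 11110011 → 4-byte char #2 = F3 8C B6 B9.
Offset 8: leading byte 0x64 = 01100100 → 1-byte char #3 = 64.
Offset 9: leading byte 0xE2 = 11100010 → 3-byte char #4 = E2 94 8F.
Offset 12: leading byte 0x68 = 01101000 → 1-byte char #5 = 68.
Offset 13: leading byte 0xC7 = 11000111 → 2-byte char #6 = C7 92.
Offset 15: leading byte 0xF2 = 11110010 → 4-byte char #7 = F2 A5 8E 94.
Offset 19: leading byte 0xC3 = 11000011 → 2-byte char #8 = C3 B1.
Offset 21: leading byte 0xEF = 11101111 → 3-byte char #9 = EF A9 83.
Leading byte 0xEF = 11101111 matches 1110xxxx → 3-byte sequence.
Byte 1: 0xEF = 11101111, payload 1111 (4 bits).
Byte 2: 0xA9 = 10101001 (10xxxxxx ✓), payload 101001.
Byte 3: 0x83 = 10000011 (10xxxxxx ✓), payload 000011.
Concatenate: 1111101001000011 = 0xFA43 (16 bits → U+FA43).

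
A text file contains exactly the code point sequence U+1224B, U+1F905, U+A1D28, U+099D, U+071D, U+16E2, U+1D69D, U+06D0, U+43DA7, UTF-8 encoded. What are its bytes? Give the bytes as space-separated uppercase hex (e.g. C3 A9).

U+1224B: 4-byte form → F0 92 89 8B.
U+1F905: 4-byte form → F0 9F A4 85.
U+A1D28: 4-byte form → F2 A1 B4 A8.
U+099D: 3-byte form → E0 A6 9D.
U+071D: 2-byte form → DC 9D.
U+16E2: 3-byte form → E1 9B A2.
U+1D69D: 4-byte form → F0 9D 9A 9D.
U+06D0: 2-byte form → DB 90.
U+43DA7: 4-byte form → F1 83 B6 A7.
Concatenated (30 bytes): F0 92 89 8B F0 9F A4 85 F2 A1 B4 A8 E0 A6 9D DC 9D E1 9B A2 F0 9D 9A 9D DB 90 F1 83 B6 A7.

F0 92 89 8B F0 9F A4 85 F2 A1 B4 A8 E0 A6 9D DC 9D E1 9B A2 F0 9D 9A 9D DB 90 F1 83 B6 A7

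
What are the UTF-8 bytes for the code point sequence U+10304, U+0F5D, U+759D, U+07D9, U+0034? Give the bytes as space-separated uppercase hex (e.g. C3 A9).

F0 90 8C 84 E0 BD 9D E7 96 9D DF 99 34

U+10304: 4-byte form → F0 90 8C 84.
U+0F5D: 3-byte form → E0 BD 9D.
U+759D: 3-byte form → E7 96 9D.
U+07D9: 2-byte form → DF 99.
U+0034: 1-byte form → 34.
Concatenated (13 bytes): F0 90 8C 84 E0 BD 9D E7 96 9D DF 99 34.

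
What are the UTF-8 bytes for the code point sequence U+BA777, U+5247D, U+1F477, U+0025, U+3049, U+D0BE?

F2 BA 9D B7 F1 92 91 BD F0 9F 91 B7 25 E3 81 89 ED 82 BE

U+BA777: 4-byte form → F2 BA 9D B7.
U+5247D: 4-byte form → F1 92 91 BD.
U+1F477: 4-byte form → F0 9F 91 B7.
U+0025: 1-byte form → 25.
U+3049: 3-byte form → E3 81 89.
U+D0BE: 3-byte form → ED 82 BE.
Concatenated (19 bytes): F2 BA 9D B7 F1 92 91 BD F0 9F 91 B7 25 E3 81 89 ED 82 BE.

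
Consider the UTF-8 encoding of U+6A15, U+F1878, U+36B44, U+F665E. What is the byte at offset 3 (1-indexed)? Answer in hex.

0x95

1-indexed offset 3 is 0-indexed offset 2.
U+6A15 → 3-byte form E6 A8 95 at offsets 0–2.
Offset 2 falls in char 1's range; it's byte 3 of E6 A8 95 = 0x95.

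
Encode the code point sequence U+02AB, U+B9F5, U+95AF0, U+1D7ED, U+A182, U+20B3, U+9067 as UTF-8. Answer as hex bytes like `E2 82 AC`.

CA AB EB A7 B5 F2 95 AB B0 F0 9D 9F AD EA 86 82 E2 82 B3 E9 81 A7

U+02AB: 2-byte form → CA AB.
U+B9F5: 3-byte form → EB A7 B5.
U+95AF0: 4-byte form → F2 95 AB B0.
U+1D7ED: 4-byte form → F0 9D 9F AD.
U+A182: 3-byte form → EA 86 82.
U+20B3: 3-byte form → E2 82 B3.
U+9067: 3-byte form → E9 81 A7.
Concatenated (22 bytes): CA AB EB A7 B5 F2 95 AB B0 F0 9D 9F AD EA 86 82 E2 82 B3 E9 81 A7.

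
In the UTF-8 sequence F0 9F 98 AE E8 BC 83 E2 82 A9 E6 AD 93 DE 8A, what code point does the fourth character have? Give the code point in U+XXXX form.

Offset 0: leading byte 0xF0 = 11110000 → 4-byte char #1 = F0 9F 98 AE.
Offset 4: leading byte 0xE8 = 11101000 → 3-byte char #2 = E8 BC 83.
Offset 7: leading byte 0xE2 = 11100010 → 3-byte char #3 = E2 82 A9.
Offset 10: leading byte 0xE6 = 11100110 → 3-byte char #4 = E6 AD 93.
Leading byte 0xE6 = 11100110 matches 1110xxxx → 3-byte sequence.
Byte 1: 0xE6 = 11100110, payload 0110 (4 bits).
Byte 2: 0xAD = 10101101 (10xxxxxx ✓), payload 101101.
Byte 3: 0x93 = 10010011 (10xxxxxx ✓), payload 010011.
Concatenate: 0110101101010011 = 0x6B53 (16 bits → U+6B53).

U+6B53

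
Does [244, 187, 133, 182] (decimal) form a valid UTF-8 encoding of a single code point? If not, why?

Leading byte 0xF4 = 11110100 → 4-byte form.
Payload = 0x13B176, which exceeds U+10FFFF, the maximum Unicode code point. (Leading bytes F5–FF, or F4 followed by ≥ 0x90, are invalid.)

invalid (encodes a value above U+10FFFF)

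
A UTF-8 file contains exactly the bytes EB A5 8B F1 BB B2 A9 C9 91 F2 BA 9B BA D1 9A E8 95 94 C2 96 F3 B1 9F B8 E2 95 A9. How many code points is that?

9

Byte at offset 0: 0xEB = 11101011 → 3-byte char (#1). Advance 3.
Byte at offset 3: 0xF1 = 11110001 → 4-byte char (#2). Advance 4.
Byte at offset 7: 0xC9 = 11001001 → 2-byte char (#3). Advance 2.
Byte at offset 9: 0xF2 = 11110010 → 4-byte char (#4). Advance 4.
Byte at offset 13: 0xD1 = 11010001 → 2-byte char (#5). Advance 2.
Byte at offset 15: 0xE8 = 11101000 → 3-byte char (#6). Advance 3.
Byte at offset 18: 0xC2 = 11000010 → 2-byte char (#7). Advance 2.
Byte at offset 20: 0xF3 = 11110011 → 4-byte char (#8). Advance 4.
Byte at offset 24: 0xE2 = 11100010 → 3-byte char (#9). Advance 3.
Reached end at offset 27 after 9 code points.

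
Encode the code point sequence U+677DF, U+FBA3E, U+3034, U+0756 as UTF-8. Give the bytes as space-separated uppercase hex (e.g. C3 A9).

U+677DF: 4-byte form → F1 A7 9F 9F.
U+FBA3E: 4-byte form → F3 BB A8 BE.
U+3034: 3-byte form → E3 80 B4.
U+0756: 2-byte form → DD 96.
Concatenated (13 bytes): F1 A7 9F 9F F3 BB A8 BE E3 80 B4 DD 96.

F1 A7 9F 9F F3 BB A8 BE E3 80 B4 DD 96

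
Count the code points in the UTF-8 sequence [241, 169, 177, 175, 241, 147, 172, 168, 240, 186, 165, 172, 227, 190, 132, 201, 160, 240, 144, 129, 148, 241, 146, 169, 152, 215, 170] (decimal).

8

Byte at offset 0: 0xF1 = 11110001 → 4-byte char (#1). Advance 4.
Byte at offset 4: 0xF1 = 11110001 → 4-byte char (#2). Advance 4.
Byte at offset 8: 0xF0 = 11110000 → 4-byte char (#3). Advance 4.
Byte at offset 12: 0xE3 = 11100011 → 3-byte char (#4). Advance 3.
Byte at offset 15: 0xC9 = 11001001 → 2-byte char (#5). Advance 2.
Byte at offset 17: 0xF0 = 11110000 → 4-byte char (#6). Advance 4.
Byte at offset 21: 0xF1 = 11110001 → 4-byte char (#7). Advance 4.
Byte at offset 25: 0xD7 = 11010111 → 2-byte char (#8). Advance 2.
Reached end at offset 27 after 8 code points.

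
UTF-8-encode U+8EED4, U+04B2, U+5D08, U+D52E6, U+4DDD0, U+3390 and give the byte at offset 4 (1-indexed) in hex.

1-indexed offset 4 is 0-indexed offset 3.
U+8EED4 → 4-byte form F2 8E BB 94 at offsets 0–3.
Offset 3 falls in char 1's range; it's byte 4 of F2 8E BB 94 = 0x94.

0x94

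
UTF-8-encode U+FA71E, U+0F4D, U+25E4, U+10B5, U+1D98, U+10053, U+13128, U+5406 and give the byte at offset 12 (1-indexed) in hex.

0x82

1-indexed offset 12 is 0-indexed offset 11.
U+FA71E → 4-byte form F3 BA 9C 9E at offsets 0–3.
U+0F4D → 3-byte form E0 BD 8D at offsets 4–6.
U+25E4 → 3-byte form E2 97 A4 at offsets 7–9.
U+10B5 → 3-byte form E1 82 B5 at offsets 10–12.
Offset 11 falls in char 4's range; it's byte 2 of E1 82 B5 = 0x82.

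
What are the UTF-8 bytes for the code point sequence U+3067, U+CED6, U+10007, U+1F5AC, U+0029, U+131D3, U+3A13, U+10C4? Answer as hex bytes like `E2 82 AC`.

U+3067: 3-byte form → E3 81 A7.
U+CED6: 3-byte form → EC BB 96.
U+10007: 4-byte form → F0 90 80 87.
U+1F5AC: 4-byte form → F0 9F 96 AC.
U+0029: 1-byte form → 29.
U+131D3: 4-byte form → F0 93 87 93.
U+3A13: 3-byte form → E3 A8 93.
U+10C4: 3-byte form → E1 83 84.
Concatenated (25 bytes): E3 81 A7 EC BB 96 F0 90 80 87 F0 9F 96 AC 29 F0 93 87 93 E3 A8 93 E1 83 84.

E3 81 A7 EC BB 96 F0 90 80 87 F0 9F 96 AC 29 F0 93 87 93 E3 A8 93 E1 83 84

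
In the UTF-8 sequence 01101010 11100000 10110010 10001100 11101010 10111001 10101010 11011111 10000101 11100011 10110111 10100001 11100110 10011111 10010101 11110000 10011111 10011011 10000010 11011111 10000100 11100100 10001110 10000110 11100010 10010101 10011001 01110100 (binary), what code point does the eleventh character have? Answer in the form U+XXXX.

U+0074

Offset 0: leading byte 0x6A = 01101010 → 1-byte char #1 = 6A.
Offset 1: leading byte 0xE0 = 11100000 → 3-byte char #2 = E0 B2 8C.
Offset 4: leading byte 0xEA = 11101010 → 3-byte char #3 = EA B9 AA.
Offset 7: leading byte 0xDF = 11011111 → 2-byte char #4 = DF 85.
Offset 9: leading byte 0xE3 = 11100011 → 3-byte char #5 = E3 B7 A1.
Offset 12: leading byte 0xE6 = 11100110 → 3-byte char #6 = E6 9F 95.
Offset 15: leading byte 0xF0 = 11110000 → 4-byte char #7 = F0 9F 9B 82.
Offset 19: leading byte 0xDF = 11011111 → 2-byte char #8 = DF 84.
Offset 21: leading byte 0xE4 = 11100100 → 3-byte char #9 = E4 8E 86.
Offset 24: leading byte 0xE2 = 11100010 → 3-byte char #10 = E2 95 99.
Offset 27: leading byte 0x74 = 01110100 → 1-byte char #11 = 74.
Leading byte 0x74 = 01110100 matches 0xxxxxxx → 1-byte sequence.
Byte 1: 0x74 = 01110100, payload 1110100 (7 bits).
Concatenate: 1110100 = 0x74 (7 bits → U+0074).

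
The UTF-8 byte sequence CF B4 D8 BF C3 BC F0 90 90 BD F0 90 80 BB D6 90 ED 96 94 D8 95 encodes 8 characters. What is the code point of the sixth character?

Offset 0: leading byte 0xCF = 11001111 → 2-byte char #1 = CF B4.
Offset 2: leading byte 0xD8 = 11011000 → 2-byte char #2 = D8 BF.
Offset 4: leading byte 0xC3 = 11000011 → 2-byte char #3 = C3 BC.
Offset 6: leading byte 0xF0 = 11110000 → 4-byte char #4 = F0 90 90 BD.
Offset 10: leading byte 0xF0 = 11110000 → 4-byte char #5 = F0 90 80 BB.
Offset 14: leading byte 0xD6 = 11010110 → 2-byte char #6 = D6 90.
Leading byte 0xD6 = 11010110 matches 110xxxxx → 2-byte sequence.
Byte 1: 0xD6 = 11010110, payload 10110 (5 bits).
Byte 2: 0x90 = 10010000 (10xxxxxx ✓), payload 010000.
Concatenate: 10110010000 = 0x590 (11 bits → U+0590).

U+0590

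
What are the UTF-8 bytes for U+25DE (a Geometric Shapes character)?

E2 97 9E

U+25DE = 0x25DE = 9694 decimal. In range U+0800–U+FFFF → 3-byte form: 1110xxxx 10xxxxxx 10xxxxxx.
Binary (16 bits): 0010010111011110.
Split 4+6+6: 0010 | 010111 | 011110.
Byte 1: 11100010 = 0xE2.
Byte 2: 10010111 = 0x97.
Byte 3: 10011110 = 0x9E.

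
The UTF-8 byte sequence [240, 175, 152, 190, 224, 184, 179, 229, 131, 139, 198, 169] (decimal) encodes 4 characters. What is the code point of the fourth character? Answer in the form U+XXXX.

U+01A9

Offset 0: leading byte 0xF0 = 11110000 → 4-byte char #1 = F0 AF 98 BE.
Offset 4: leading byte 0xE0 = 11100000 → 3-byte char #2 = E0 B8 B3.
Offset 7: leading byte 0xE5 = 11100101 → 3-byte char #3 = E5 83 8B.
Offset 10: leading byte 0xC6 = 11000110 → 2-byte char #4 = C6 A9.
Leading byte 0xC6 = 11000110 matches 110xxxxx → 2-byte sequence.
Byte 1: 0xC6 = 11000110, payload 00110 (5 bits).
Byte 2: 0xA9 = 10101001 (10xxxxxx ✓), payload 101001.
Concatenate: 00110101001 = 0x1A9 (11 bits → U+01A9).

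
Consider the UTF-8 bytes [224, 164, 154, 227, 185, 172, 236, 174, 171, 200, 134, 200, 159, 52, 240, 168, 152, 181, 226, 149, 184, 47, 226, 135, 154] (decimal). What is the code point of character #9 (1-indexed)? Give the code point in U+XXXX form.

Offset 0: leading byte 0xE0 = 11100000 → 3-byte char #1 = E0 A4 9A.
Offset 3: leading byte 0xE3 = 11100011 → 3-byte char #2 = E3 B9 AC.
Offset 6: leading byte 0xEC = 11101100 → 3-byte char #3 = EC AE AB.
Offset 9: leading byte 0xC8 = 11001000 → 2-byte char #4 = C8 86.
Offset 11: leading byte 0xC8 = 11001000 → 2-byte char #5 = C8 9F.
Offset 13: leading byte 0x34 = 00110100 → 1-byte char #6 = 34.
Offset 14: leading byte 0xF0 = 11110000 → 4-byte char #7 = F0 A8 98 B5.
Offset 18: leading byte 0xE2 = 11100010 → 3-byte char #8 = E2 95 B8.
Offset 21: leading byte 0x2F = 00101111 → 1-byte char #9 = 2F.
Leading byte 0x2F = 00101111 matches 0xxxxxxx → 1-byte sequence.
Byte 1: 0x2F = 00101111, payload 0101111 (7 bits).
Concatenate: 0101111 = 0x2F (7 bits → U+002F).

U+002F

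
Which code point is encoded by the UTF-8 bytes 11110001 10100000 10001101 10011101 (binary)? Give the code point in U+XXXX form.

Leading byte 0xF1 = 11110001 matches 11110xxx → 4-byte sequence.
Byte 1: 0xF1 = 11110001, payload 001 (3 bits).
Byte 2: 0xA0 = 10100000 (10xxxxxx ✓), payload 100000.
Byte 3: 0x8D = 10001101 (10xxxxxx ✓), payload 001101.
Byte 4: 0x9D = 10011101 (10xxxxxx ✓), payload 011101.
Concatenate: 001100000001101011101 = 0x6035D (21 bits → U+6035D).

U+6035D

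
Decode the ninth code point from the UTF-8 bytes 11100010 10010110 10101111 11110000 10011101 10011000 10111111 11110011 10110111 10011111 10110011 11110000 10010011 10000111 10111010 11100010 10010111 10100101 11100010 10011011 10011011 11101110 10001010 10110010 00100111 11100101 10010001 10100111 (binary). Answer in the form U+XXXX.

Offset 0: leading byte 0xE2 = 11100010 → 3-byte char #1 = E2 96 AF.
Offset 3: leading byte 0xF0 = 11110000 → 4-byte char #2 = F0 9D 98 BF.
Offset 7: leading byte 0xF3 = 11110011 → 4-byte char #3 = F3 B7 9F B3.
Offset 11: leading byte 0xF0 = 11110000 → 4-byte char #4 = F0 93 87 BA.
Offset 15: leading byte 0xE2 = 11100010 → 3-byte char #5 = E2 97 A5.
Offset 18: leading byte 0xE2 = 11100010 → 3-byte char #6 = E2 9B 9B.
Offset 21: leading byte 0xEE = 11101110 → 3-byte char #7 = EE 8A B2.
Offset 24: leading byte 0x27 = 00100111 → 1-byte char #8 = 27.
Offset 25: leading byte 0xE5 = 11100101 → 3-byte char #9 = E5 91 A7.
Leading byte 0xE5 = 11100101 matches 1110xxxx → 3-byte sequence.
Byte 1: 0xE5 = 11100101, payload 0101 (4 bits).
Byte 2: 0x91 = 10010001 (10xxxxxx ✓), payload 010001.
Byte 3: 0xA7 = 10100111 (10xxxxxx ✓), payload 100111.
Concatenate: 0101010001100111 = 0x5467 (16 bits → U+5467).

U+5467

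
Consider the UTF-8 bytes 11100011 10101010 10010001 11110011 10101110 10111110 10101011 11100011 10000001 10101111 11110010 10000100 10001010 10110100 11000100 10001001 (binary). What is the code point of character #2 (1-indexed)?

Offset 0: leading byte 0xE3 = 11100011 → 3-byte char #1 = E3 AA 91.
Offset 3: leading byte 0xF3 = 11110011 → 4-byte char #2 = F3 AE BE AB.
Leading byte 0xF3 = 11110011 matches 11110xxx → 4-byte sequence.
Byte 1: 0xF3 = 11110011, payload 011 (3 bits).
Byte 2: 0xAE = 10101110 (10xxxxxx ✓), payload 101110.
Byte 3: 0xBE = 10111110 (10xxxxxx ✓), payload 111110.
Byte 4: 0xAB = 10101011 (10xxxxxx ✓), payload 101011.
Concatenate: 011101110111110101011 = 0xEEFAB (21 bits → U+EEFAB).

U+EEFAB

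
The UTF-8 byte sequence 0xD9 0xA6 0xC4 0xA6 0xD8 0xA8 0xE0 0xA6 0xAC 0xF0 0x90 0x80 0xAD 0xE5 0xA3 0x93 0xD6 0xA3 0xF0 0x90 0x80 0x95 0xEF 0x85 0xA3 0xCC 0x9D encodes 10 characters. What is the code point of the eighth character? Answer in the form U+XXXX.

U+10015

Offset 0: leading byte 0xD9 = 11011001 → 2-byte char #1 = D9 A6.
Offset 2: leading byte 0xC4 = 11000100 → 2-byte char #2 = C4 A6.
Offset 4: leading byte 0xD8 = 11011000 → 2-byte char #3 = D8 A8.
Offset 6: leading byte 0xE0 = 11100000 → 3-byte char #4 = E0 A6 AC.
Offset 9: leading byte 0xF0 = 11110000 → 4-byte char #5 = F0 90 80 AD.
Offset 13: leading byte 0xE5 = 11100101 → 3-byte char #6 = E5 A3 93.
Offset 16: leading byte 0xD6 = 11010110 → 2-byte char #7 = D6 A3.
Offset 18: leading byte 0xF0 = 11110000 → 4-byte char #8 = F0 90 80 95.
Leading byte 0xF0 = 11110000 matches 11110xxx → 4-byte sequence.
Byte 1: 0xF0 = 11110000, payload 000 (3 bits).
Byte 2: 0x90 = 10010000 (10xxxxxx ✓), payload 010000.
Byte 3: 0x80 = 10000000 (10xxxxxx ✓), payload 000000.
Byte 4: 0x95 = 10010101 (10xxxxxx ✓), payload 010101.
Concatenate: 000010000000000010101 = 0x10015 (21 bits → U+10015).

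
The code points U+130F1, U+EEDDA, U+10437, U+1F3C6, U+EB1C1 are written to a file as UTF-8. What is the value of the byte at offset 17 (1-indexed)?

0xF3

1-indexed offset 17 is 0-indexed offset 16.
U+130F1 → 4-byte form F0 93 83 B1 at offsets 0–3.
U+EEDDA → 4-byte form F3 AE B7 9A at offsets 4–7.
U+10437 → 4-byte form F0 90 90 B7 at offsets 8–11.
U+1F3C6 → 4-byte form F0 9F 8F 86 at offsets 12–15.
U+EB1C1 → 4-byte form F3 AB 87 81 at offsets 16–19.
Offset 16 falls in char 5's range; it's byte 1 of F3 AB 87 81 = 0xF3.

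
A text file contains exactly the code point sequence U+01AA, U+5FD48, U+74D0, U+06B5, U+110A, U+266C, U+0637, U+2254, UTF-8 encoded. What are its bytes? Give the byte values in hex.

C6 AA F1 9F B5 88 E7 93 90 DA B5 E1 84 8A E2 99 AC D8 B7 E2 89 94

U+01AA: 2-byte form → C6 AA.
U+5FD48: 4-byte form → F1 9F B5 88.
U+74D0: 3-byte form → E7 93 90.
U+06B5: 2-byte form → DA B5.
U+110A: 3-byte form → E1 84 8A.
U+266C: 3-byte form → E2 99 AC.
U+0637: 2-byte form → D8 B7.
U+2254: 3-byte form → E2 89 94.
Concatenated (22 bytes): C6 AA F1 9F B5 88 E7 93 90 DA B5 E1 84 8A E2 99 AC D8 B7 E2 89 94.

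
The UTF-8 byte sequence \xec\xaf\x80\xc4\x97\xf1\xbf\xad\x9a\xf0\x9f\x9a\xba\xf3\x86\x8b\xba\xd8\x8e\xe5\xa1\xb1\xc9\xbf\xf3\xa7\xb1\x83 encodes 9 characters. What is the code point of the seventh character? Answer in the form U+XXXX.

U+5871

Offset 0: leading byte 0xEC = 11101100 → 3-byte char #1 = EC AF 80.
Offset 3: leading byte 0xC4 = 11000100 → 2-byte char #2 = C4 97.
Offset 5: leading byte 0xF1 = 11110001 → 4-byte char #3 = F1 BF AD 9A.
Offset 9: leading byte 0xF0 = 11110000 → 4-byte char #4 = F0 9F 9A BA.
Offset 13: leading byte 0xF3 = 11110011 → 4-byte char #5 = F3 86 8B BA.
Offset 17: leading byte 0xD8 = 11011000 → 2-byte char #6 = D8 8E.
Offset 19: leading byte 0xE5 = 11100101 → 3-byte char #7 = E5 A1 B1.
Leading byte 0xE5 = 11100101 matches 1110xxxx → 3-byte sequence.
Byte 1: 0xE5 = 11100101, payload 0101 (4 bits).
Byte 2: 0xA1 = 10100001 (10xxxxxx ✓), payload 100001.
Byte 3: 0xB1 = 10110001 (10xxxxxx ✓), payload 110001.
Concatenate: 0101100001110001 = 0x5871 (16 bits → U+5871).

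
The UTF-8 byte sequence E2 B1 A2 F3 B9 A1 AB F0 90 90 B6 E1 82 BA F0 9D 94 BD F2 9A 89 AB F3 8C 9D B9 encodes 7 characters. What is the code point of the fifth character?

U+1D53D

Offset 0: leading byte 0xE2 = 11100010 → 3-byte char #1 = E2 B1 A2.
Offset 3: leading byte 0xF3 = 11110011 → 4-byte char #2 = F3 B9 A1 AB.
Offset 7: leading byte 0xF0 = 11110000 → 4-byte char #3 = F0 90 90 B6.
Offset 11: leading byte 0xE1 = 11100001 → 3-byte char #4 = E1 82 BA.
Offset 14: leading byte 0xF0 = 11110000 → 4-byte char #5 = F0 9D 94 BD.
Leading byte 0xF0 = 11110000 matches 11110xxx → 4-byte sequence.
Byte 1: 0xF0 = 11110000, payload 000 (3 bits).
Byte 2: 0x9D = 10011101 (10xxxxxx ✓), payload 011101.
Byte 3: 0x94 = 10010100 (10xxxxxx ✓), payload 010100.
Byte 4: 0xBD = 10111101 (10xxxxxx ✓), payload 111101.
Concatenate: 000011101010100111101 = 0x1D53D (21 bits → U+1D53D).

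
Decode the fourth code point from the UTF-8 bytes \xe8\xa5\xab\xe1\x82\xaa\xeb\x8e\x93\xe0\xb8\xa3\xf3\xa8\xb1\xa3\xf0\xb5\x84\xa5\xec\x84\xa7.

Offset 0: leading byte 0xE8 = 11101000 → 3-byte char #1 = E8 A5 AB.
Offset 3: leading byte 0xE1 = 11100001 → 3-byte char #2 = E1 82 AA.
Offset 6: leading byte 0xEB = 11101011 → 3-byte char #3 = EB 8E 93.
Offset 9: leading byte 0xE0 = 11100000 → 3-byte char #4 = E0 B8 A3.
Leading byte 0xE0 = 11100000 matches 1110xxxx → 3-byte sequence.
Byte 1: 0xE0 = 11100000, payload 0000 (4 bits).
Byte 2: 0xB8 = 10111000 (10xxxxxx ✓), payload 111000.
Byte 3: 0xA3 = 10100011 (10xxxxxx ✓), payload 100011.
Concatenate: 0000111000100011 = 0xE23 (16 bits → U+0E23).

U+0E23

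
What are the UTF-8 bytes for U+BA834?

U+BA834 = 0xBA834 = 763956 decimal. In range U+10000–U+10FFFF → 4-byte form: 11110xxx 10xxxxxx 10xxxxxx 10xxxxxx.
Binary (21 bits): 010111010100000110100.
Split 3+6+6+6: 010 | 111010 | 100000 | 110100.
Byte 1: 11110010 = 0xF2.
Byte 2: 10111010 = 0xBA.
Byte 3: 10100000 = 0xA0.
Byte 4: 10110100 = 0xB4.

F2 BA A0 B4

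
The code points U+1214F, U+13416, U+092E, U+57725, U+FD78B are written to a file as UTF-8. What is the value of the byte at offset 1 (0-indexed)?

0x92

U+1214F → 4-byte form F0 92 85 8F at offsets 0–3.
Offset 1 falls in char 1's range; it's byte 2 of F0 92 85 8F = 0x92.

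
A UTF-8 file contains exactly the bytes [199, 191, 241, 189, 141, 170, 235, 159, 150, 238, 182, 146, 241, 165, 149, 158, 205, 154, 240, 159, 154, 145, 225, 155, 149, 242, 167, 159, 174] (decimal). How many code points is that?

9

Byte at offset 0: 0xC7 = 11000111 → 2-byte char (#1). Advance 2.
Byte at offset 2: 0xF1 = 11110001 → 4-byte char (#2). Advance 4.
Byte at offset 6: 0xEB = 11101011 → 3-byte char (#3). Advance 3.
Byte at offset 9: 0xEE = 11101110 → 3-byte char (#4). Advance 3.
Byte at offset 12: 0xF1 = 11110001 → 4-byte char (#5). Advance 4.
Byte at offset 16: 0xCD = 11001101 → 2-byte char (#6). Advance 2.
Byte at offset 18: 0xF0 = 11110000 → 4-byte char (#7). Advance 4.
Byte at offset 22: 0xE1 = 11100001 → 3-byte char (#8). Advance 3.
Byte at offset 25: 0xF2 = 11110010 → 4-byte char (#9). Advance 4.
Reached end at offset 29 after 9 code points.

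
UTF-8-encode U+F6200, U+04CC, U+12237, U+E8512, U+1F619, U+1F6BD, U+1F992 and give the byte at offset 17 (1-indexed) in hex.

0x98

1-indexed offset 17 is 0-indexed offset 16.
U+F6200 → 4-byte form F3 B6 88 80 at offsets 0–3.
U+04CC → 2-byte form D3 8C at offsets 4–5.
U+12237 → 4-byte form F0 92 88 B7 at offsets 6–9.
U+E8512 → 4-byte form F3 A8 94 92 at offsets 10–13.
U+1F619 → 4-byte form F0 9F 98 99 at offsets 14–17.
Offset 16 falls in char 5's range; it's byte 3 of F0 9F 98 99 = 0x98.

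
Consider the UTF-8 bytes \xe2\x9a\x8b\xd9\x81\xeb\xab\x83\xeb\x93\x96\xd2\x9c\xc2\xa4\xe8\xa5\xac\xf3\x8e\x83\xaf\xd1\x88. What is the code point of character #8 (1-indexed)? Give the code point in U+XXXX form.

Offset 0: leading byte 0xE2 = 11100010 → 3-byte char #1 = E2 9A 8B.
Offset 3: leading byte 0xD9 = 11011001 → 2-byte char #2 = D9 81.
Offset 5: leading byte 0xEB = 11101011 → 3-byte char #3 = EB AB 83.
Offset 8: leading byte 0xEB = 11101011 → 3-byte char #4 = EB 93 96.
Offset 11: leading byte 0xD2 = 11010010 → 2-byte char #5 = D2 9C.
Offset 13: leading byte 0xC2 = 11000010 → 2-byte char #6 = C2 A4.
Offset 15: leading byte 0xE8 = 11101000 → 3-byte char #7 = E8 A5 AC.
Offset 18: leading byte 0xF3 = 11110011 → 4-byte char #8 = F3 8E 83 AF.
Leading byte 0xF3 = 11110011 matches 11110xxx → 4-byte sequence.
Byte 1: 0xF3 = 11110011, payload 011 (3 bits).
Byte 2: 0x8E = 10001110 (10xxxxxx ✓), payload 001110.
Byte 3: 0x83 = 10000011 (10xxxxxx ✓), payload 000011.
Byte 4: 0xAF = 10101111 (10xxxxxx ✓), payload 101111.
Concatenate: 011001110000011101111 = 0xCE0EF (21 bits → U+CE0EF).

U+CE0EF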